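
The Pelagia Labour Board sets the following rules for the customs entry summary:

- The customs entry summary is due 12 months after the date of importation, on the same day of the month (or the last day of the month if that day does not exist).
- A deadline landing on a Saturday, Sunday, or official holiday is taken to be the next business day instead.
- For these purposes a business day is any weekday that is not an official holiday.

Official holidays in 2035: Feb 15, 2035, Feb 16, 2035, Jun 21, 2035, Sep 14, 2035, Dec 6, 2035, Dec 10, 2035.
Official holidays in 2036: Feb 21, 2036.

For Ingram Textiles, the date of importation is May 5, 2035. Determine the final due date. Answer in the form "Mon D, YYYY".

May 5, 2036

12 months after May 5, 2035, on the same day of the month, is May 5, 2036.
May 5, 2036 (Monday) is already a business day.
Final deadline: May 5, 2036.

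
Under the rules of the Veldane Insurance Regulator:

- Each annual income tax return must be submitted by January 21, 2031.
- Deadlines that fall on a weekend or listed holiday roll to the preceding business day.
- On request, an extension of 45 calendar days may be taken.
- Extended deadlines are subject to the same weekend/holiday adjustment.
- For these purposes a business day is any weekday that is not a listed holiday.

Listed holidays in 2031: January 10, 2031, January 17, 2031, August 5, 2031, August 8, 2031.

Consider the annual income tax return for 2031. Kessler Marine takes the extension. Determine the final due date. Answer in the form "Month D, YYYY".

The statutory due date is January 21, 2031.
January 21, 2031 is a Tuesday and not a listed holiday, so it stands.
The 45-calendar-day extension moves the deadline from January 21, 2031 to March 7, 2031.
Since March 7, 2031 is a Friday and not a holiday, the date is unchanged.
Deadline: March 7, 2031.

March 7, 2031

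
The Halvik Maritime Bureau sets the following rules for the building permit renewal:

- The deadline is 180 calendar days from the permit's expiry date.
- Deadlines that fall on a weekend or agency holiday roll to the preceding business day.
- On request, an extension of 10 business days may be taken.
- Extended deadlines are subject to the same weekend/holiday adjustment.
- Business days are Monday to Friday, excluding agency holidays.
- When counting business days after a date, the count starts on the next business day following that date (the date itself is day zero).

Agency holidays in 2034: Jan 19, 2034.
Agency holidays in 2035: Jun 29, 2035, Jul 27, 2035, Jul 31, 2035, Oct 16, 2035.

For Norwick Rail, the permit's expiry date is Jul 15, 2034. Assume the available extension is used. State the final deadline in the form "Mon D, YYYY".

Jan 25, 2035

180 calendar days after Jul 15, 2034 is Jan 11, 2035.
Jan 11, 2035 falls on a Thursday, which is a business day, so no adjustment is needed.
Counting 10 further business days from Jan 11, 2035 reaches Jan 25, 2035.
Since Jan 25, 2035 is a Thursday and not a holiday, the date is unchanged.
Deadline: Jan 25, 2035.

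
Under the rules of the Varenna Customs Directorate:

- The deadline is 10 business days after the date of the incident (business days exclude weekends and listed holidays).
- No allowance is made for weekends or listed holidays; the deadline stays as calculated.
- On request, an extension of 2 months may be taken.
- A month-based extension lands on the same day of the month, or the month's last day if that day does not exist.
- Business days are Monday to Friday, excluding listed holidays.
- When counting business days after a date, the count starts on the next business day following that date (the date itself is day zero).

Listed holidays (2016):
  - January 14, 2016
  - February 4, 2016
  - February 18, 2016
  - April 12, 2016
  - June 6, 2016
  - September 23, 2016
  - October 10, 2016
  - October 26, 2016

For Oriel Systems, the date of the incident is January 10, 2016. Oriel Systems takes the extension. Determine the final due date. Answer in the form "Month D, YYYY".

March 25, 2016

10 business days after January 10, 2016, excluding weekends and holidays, is January 25, 2016.
No adjustment is made for weekends or holidays, so January 25, 2016 stands.
Add 2 months to January 25, 2016: March 25, 2016.
March 25, 2016 falls on a Friday. The rules make no weekend/holiday allowance, so it remains March 25, 2016.
Final deadline: March 25, 2016.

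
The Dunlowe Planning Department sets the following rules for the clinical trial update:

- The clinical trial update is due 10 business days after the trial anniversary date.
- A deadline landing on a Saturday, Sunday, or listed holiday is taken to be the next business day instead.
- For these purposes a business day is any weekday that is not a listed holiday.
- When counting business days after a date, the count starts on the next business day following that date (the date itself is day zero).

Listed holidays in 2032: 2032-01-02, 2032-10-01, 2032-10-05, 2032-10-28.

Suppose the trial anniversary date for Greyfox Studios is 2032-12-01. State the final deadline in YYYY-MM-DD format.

2032-12-15

Starting the day after 2032-12-01 and counting 10 business days lands on 2032-12-15.
2032-12-15 (Wednesday) is already a business day.
The final due date is 2032-12-15.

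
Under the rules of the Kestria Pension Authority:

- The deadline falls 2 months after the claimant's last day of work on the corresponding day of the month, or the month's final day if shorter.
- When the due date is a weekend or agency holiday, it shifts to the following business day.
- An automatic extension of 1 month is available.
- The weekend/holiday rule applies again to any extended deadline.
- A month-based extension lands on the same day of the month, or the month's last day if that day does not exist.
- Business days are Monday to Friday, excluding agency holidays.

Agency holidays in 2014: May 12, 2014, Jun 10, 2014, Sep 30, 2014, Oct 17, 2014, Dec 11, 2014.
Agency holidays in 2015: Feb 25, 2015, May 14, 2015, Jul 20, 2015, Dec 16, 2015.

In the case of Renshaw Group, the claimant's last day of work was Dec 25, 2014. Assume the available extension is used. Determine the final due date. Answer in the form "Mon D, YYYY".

Moving 2 months forward from Dec 25, 2014 on the corresponding day gives Feb 25, 2015.
Because Feb 25, 2015 is a listed holiday, the deadline becomes Feb 26, 2015 (Thursday).
Applying the 1 month extension: 1 month after Feb 26, 2015 is Mar 26, 2015.
Since Mar 26, 2015 is a Thursday and not a holiday, the date is unchanged.
Deadline: Mar 26, 2015.

Mar 26, 2015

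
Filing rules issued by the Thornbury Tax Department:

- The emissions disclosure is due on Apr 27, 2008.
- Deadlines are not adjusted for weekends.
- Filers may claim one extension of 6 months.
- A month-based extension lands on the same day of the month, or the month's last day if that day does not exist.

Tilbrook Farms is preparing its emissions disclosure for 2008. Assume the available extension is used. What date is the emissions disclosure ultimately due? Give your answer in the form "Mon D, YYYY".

The statutory due date is Apr 27, 2008.
Apr 27, 2008 is a Sunday; no weekend or holiday adjustment applies.
Add 6 months to Apr 27, 2008: Oct 27, 2008.
Oct 27, 2008 falls on a Monday. The rules make no weekend/holiday allowance, so it remains Oct 27, 2008.
Deadline: Oct 27, 2008.

Oct 27, 2008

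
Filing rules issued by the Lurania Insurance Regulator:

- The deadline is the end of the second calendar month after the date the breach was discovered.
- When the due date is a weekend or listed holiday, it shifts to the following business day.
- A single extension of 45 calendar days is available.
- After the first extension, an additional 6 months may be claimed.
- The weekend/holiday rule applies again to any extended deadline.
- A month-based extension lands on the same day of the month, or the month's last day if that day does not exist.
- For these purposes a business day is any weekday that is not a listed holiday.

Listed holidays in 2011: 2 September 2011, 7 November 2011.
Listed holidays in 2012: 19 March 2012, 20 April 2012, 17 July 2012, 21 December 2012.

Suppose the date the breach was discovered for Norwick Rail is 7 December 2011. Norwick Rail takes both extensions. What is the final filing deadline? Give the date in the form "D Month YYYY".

16 October 2012

2 months after 7 December 2011 falls in February 2012; the last day of that month is 29 February 2012.
Since 29 February 2012 is a Wednesday and not a holiday, the date is unchanged.
Applying the 45-calendar-day extension: 29 February 2012 + 45 days = 14 April 2012.
14 April 2012 is a Saturday, so it moves to the next business day, 16 April 2012 (Monday).
Add 6 months to 16 April 2012: 16 October 2012.
Since 16 October 2012 is a Tuesday and not a holiday, the date is unchanged.
Deadline: 16 October 2012.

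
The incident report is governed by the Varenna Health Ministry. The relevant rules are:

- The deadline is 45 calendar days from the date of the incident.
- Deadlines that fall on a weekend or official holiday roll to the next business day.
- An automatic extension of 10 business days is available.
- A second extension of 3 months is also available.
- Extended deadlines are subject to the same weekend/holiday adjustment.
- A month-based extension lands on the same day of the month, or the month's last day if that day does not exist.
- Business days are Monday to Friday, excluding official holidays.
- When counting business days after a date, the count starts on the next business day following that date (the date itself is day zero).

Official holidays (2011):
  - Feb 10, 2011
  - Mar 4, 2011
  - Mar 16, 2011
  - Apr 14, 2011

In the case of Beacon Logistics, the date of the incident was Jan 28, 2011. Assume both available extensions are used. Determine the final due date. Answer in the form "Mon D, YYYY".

Trigger date Jan 28, 2011 + 45 calendar days = Mar 14, 2011.
Since Mar 14, 2011 is a Monday and not a holiday, the date is unchanged.
The 10-business-day extension runs from Mar 14, 2011 to Mar 29, 2011.
Mar 29, 2011 is a Tuesday and not a listed holiday, so it stands.
Applying the 3 months extension: 3 months after Mar 29, 2011 is Jun 29, 2011.
Jun 29, 2011 is a Wednesday and not a listed holiday, so it stands.
The final due date is Jun 29, 2011.

Jun 29, 2011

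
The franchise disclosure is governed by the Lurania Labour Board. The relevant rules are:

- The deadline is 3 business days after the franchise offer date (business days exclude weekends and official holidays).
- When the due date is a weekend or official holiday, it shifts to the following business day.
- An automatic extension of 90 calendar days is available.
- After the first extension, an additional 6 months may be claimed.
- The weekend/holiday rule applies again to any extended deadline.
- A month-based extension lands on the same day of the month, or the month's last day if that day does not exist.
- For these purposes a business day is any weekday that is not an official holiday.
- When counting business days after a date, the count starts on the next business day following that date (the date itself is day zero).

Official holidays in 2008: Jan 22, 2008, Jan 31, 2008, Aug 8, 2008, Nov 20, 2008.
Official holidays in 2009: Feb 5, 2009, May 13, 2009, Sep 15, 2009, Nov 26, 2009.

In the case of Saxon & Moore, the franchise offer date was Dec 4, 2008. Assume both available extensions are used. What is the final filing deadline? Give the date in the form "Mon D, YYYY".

3 business days after Dec 4, 2008, excluding weekends and holidays, is Dec 9, 2008.
Since Dec 9, 2008 is a Tuesday and not a holiday, the date is unchanged.
Applying the 90-calendar-day extension: Dec 9, 2008 + 90 days = Mar 9, 2009.
Since Mar 9, 2009 is a Monday and not a holiday, the date is unchanged.
The 6 months extension carries Mar 9, 2009 to Sep 9, 2009.
Since Sep 9, 2009 is a Wednesday and not a holiday, the date is unchanged.
Final deadline: Sep 9, 2009.

Sep 9, 2009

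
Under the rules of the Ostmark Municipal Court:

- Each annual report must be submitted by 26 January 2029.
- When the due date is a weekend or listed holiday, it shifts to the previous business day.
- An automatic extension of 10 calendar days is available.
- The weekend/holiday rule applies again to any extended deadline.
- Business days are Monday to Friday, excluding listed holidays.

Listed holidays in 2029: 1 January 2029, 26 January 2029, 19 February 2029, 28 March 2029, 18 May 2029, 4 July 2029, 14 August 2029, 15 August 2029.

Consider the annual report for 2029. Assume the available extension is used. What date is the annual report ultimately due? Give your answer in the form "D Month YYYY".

The statutory due date is 26 January 2029.
26 January 2029 is a listed holiday, so it moves to the preceding business day, 25 January 2029 (Thursday).
Applying the 10-calendar-day extension: 25 January 2029 + 10 days = 4 February 2029.
Because 4 February 2029 is a Sunday, the deadline becomes 2 February 2029 (Friday).
So the filing is due 2 February 2029.

2 February 2029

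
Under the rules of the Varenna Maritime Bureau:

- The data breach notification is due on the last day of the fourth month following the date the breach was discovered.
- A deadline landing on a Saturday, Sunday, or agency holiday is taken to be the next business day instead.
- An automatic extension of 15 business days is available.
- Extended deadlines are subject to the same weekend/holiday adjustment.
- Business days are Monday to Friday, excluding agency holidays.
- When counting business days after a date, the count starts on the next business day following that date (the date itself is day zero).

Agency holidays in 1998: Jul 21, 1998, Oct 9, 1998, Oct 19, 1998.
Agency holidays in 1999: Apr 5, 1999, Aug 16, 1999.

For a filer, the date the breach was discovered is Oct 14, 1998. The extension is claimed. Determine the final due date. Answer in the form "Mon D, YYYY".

4 months after Oct 14, 1998 is February 1999; that month ends on Feb 28, 1999.
Feb 28, 1999 is a Sunday; the next business day is Mar 1, 1999 (Monday).
The 15-business-day extension runs from Mar 1, 1999 to Mar 22, 1999.
Mar 22, 1999 falls on a Monday, which is a business day, so no adjustment is needed.
So the filing is due Mar 22, 1999.

Mar 22, 1999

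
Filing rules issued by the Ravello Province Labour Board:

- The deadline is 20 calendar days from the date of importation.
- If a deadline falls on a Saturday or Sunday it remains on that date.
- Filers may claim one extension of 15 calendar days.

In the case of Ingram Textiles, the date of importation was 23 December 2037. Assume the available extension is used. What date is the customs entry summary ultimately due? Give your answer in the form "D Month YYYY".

27 January 2038

From 23 December 2037, 20 calendar days later is 12 January 2038.
12 January 2038 is a Tuesday; no weekend or holiday adjustment applies.
Applying the 15-calendar-day extension: 12 January 2038 + 15 days = 27 January 2038.
27 January 2038 is a Wednesday; no weekend or holiday adjustment applies.
So the filing is due 27 January 2038.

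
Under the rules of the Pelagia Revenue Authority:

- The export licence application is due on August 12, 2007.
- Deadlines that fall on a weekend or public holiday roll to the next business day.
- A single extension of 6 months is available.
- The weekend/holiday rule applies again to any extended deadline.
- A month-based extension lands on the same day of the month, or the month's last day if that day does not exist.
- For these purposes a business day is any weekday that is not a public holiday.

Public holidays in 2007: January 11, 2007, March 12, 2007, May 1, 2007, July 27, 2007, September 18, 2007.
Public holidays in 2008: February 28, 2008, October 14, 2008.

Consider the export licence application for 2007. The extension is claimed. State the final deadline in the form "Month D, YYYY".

February 13, 2008

The statutory due date is August 12, 2007.
August 12, 2007 falls on a Sunday. Rolling to the next business day gives August 13, 2007, a Monday.
The 6 months extension carries August 13, 2007 to February 13, 2008.
February 13, 2008 (Wednesday) is already a business day.
Final deadline: February 13, 2008.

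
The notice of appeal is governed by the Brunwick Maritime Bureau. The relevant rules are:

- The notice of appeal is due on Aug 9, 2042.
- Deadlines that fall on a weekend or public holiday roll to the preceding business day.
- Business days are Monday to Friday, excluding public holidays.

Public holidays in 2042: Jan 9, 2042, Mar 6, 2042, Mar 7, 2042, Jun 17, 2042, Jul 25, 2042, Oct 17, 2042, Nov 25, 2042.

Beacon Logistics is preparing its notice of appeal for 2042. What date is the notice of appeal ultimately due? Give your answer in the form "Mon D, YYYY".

Aug 8, 2042

The statutory due date is Aug 9, 2042.
Aug 9, 2042 is a Saturday; the preceding business day is Aug 8, 2042 (Friday).
The final due date is Aug 8, 2042.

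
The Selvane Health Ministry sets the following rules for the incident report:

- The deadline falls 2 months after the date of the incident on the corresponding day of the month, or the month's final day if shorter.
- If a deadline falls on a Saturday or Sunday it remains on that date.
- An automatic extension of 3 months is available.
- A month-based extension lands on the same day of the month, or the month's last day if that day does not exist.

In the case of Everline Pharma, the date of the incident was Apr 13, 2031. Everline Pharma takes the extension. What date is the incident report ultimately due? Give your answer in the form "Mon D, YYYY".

Sep 13, 2031

Moving 2 months forward from Apr 13, 2031 on the corresponding day gives Jun 13, 2031.
Jun 13, 2031 falls on a Friday. The rules make no weekend/holiday allowance, so it remains Jun 13, 2031.
Add 3 months to Jun 13, 2031: Sep 13, 2031.
Sep 13, 2031 falls on a Saturday. The rules make no weekend/holiday allowance, so it remains Sep 13, 2031.
Final deadline: Sep 13, 2031.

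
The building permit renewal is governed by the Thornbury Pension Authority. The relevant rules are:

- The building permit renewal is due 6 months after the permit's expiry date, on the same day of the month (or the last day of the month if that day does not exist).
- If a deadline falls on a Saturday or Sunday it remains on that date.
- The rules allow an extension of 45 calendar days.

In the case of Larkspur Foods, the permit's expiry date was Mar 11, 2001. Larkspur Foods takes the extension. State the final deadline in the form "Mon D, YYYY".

Oct 26, 2001

6 months from Mar 11, 2001 is Sep 11, 2001.
Sep 11, 2001 is a Tuesday; no weekend or holiday adjustment applies.
Applying the 45-calendar-day extension: Sep 11, 2001 + 45 days = Oct 26, 2001.
Oct 26, 2001 is a Friday; no weekend or holiday adjustment applies.
The final due date is Oct 26, 2001.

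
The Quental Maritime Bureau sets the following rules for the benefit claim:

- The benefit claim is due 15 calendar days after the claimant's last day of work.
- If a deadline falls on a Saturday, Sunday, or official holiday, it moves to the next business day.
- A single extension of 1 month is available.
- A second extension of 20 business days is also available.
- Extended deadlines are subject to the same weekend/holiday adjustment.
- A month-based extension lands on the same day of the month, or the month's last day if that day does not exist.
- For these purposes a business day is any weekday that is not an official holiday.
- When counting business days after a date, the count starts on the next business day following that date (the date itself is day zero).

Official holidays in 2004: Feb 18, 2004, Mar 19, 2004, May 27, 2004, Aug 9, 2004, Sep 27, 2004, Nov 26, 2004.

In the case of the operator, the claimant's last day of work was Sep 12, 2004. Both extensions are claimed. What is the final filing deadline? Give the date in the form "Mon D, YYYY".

From Sep 12, 2004, 15 calendar days later is Sep 27, 2004.
Because Sep 27, 2004 is a listed holiday, the deadline becomes Sep 28, 2004 (Tuesday).
Applying the 1 month extension: 1 month after Sep 28, 2004 is Oct 28, 2004.
Oct 28, 2004 falls on a Thursday, which is a business day, so no adjustment is needed.
Applying the 20-business-day extension: 20 business days after Oct 28, 2004 is Nov 25, 2004.
Nov 25, 2004 falls on a Thursday, which is a business day, so no adjustment is needed.
Final deadline: Nov 25, 2004.

Nov 25, 2004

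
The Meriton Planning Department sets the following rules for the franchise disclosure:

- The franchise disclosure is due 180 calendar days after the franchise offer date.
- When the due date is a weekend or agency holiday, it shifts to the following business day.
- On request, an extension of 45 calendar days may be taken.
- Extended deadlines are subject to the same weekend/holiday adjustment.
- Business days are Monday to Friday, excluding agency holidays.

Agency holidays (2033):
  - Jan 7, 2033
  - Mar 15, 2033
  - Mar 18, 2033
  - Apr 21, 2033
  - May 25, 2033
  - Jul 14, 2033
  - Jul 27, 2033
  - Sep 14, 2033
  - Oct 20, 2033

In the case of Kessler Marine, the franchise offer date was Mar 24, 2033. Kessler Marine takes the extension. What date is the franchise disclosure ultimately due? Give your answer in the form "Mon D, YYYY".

Adding 180 calendar days to Mar 24, 2033 gives Sep 20, 2033.
Sep 20, 2033 falls on a Tuesday, which is a business day, so no adjustment is needed.
With the 45-day extension, Sep 20, 2033 becomes Nov 4, 2033.
Nov 4, 2033 is a Friday and not a listed holiday, so it stands.
Deadline: Nov 4, 2033.

Nov 4, 2033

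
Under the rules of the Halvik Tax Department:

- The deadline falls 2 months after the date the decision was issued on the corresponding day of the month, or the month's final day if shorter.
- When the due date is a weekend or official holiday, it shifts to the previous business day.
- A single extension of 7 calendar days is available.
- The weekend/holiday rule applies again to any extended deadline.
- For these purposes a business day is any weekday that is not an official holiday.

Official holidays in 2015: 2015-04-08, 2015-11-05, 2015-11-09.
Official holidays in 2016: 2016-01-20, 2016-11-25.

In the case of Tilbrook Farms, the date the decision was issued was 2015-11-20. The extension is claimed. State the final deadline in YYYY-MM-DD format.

2 months after 2015-11-20, on the same day of the month, is 2016-01-20.
2016-01-20 falls on a listed holiday. Rolling to the preceding business day gives 2016-01-19, a Tuesday.
Applying the 7-calendar-day extension: 2016-01-19 + 7 days = 2016-01-26.
2016-01-26 is a Tuesday and not a listed holiday, so it stands.
Deadline: 2016-01-26.

2016-01-26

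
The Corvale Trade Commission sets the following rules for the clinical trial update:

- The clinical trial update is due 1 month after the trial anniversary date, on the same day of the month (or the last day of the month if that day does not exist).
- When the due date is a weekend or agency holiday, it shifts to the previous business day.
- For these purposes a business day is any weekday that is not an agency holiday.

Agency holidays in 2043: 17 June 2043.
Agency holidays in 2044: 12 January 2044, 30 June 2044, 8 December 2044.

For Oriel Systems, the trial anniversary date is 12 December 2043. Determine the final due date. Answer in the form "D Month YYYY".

1 month after 12 December 2043, on the same day of the month, is 12 January 2044.
12 January 2044 is a listed holiday; the preceding business day is 11 January 2044 (Monday).
Deadline: 11 January 2044.

11 January 2044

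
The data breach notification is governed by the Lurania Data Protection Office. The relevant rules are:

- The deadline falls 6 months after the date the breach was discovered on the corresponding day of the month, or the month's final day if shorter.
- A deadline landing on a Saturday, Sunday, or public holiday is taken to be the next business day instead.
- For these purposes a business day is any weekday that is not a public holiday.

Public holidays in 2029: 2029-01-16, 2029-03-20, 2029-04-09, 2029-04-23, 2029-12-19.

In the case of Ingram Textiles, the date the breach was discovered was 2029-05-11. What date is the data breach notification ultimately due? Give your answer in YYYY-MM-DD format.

2029-11-12

6 months after 2029-05-11, on the same day of the month, is 2029-11-11.
Because 2029-11-11 is a Sunday, the deadline becomes 2029-11-12 (Monday).
Deadline: 2029-11-12.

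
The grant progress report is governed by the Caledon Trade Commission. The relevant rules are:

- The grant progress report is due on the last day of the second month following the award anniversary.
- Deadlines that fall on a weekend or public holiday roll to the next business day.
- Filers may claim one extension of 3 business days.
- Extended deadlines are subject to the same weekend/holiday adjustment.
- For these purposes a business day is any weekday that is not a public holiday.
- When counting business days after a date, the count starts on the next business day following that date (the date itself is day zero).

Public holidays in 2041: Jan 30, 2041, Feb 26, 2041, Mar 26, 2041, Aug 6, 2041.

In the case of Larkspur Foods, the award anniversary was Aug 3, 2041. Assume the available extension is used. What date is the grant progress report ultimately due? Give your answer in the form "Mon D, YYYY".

Nov 5, 2041

2 months after Aug 3, 2041 falls in October 2041; the last day of that month is Oct 31, 2041.
Oct 31, 2041 falls on a Thursday, which is a business day, so no adjustment is needed.
Applying the 3-business-day extension: 3 business days after Oct 31, 2041 is Nov 5, 2041.
Since Nov 5, 2041 is a Tuesday and not a holiday, the date is unchanged.
Deadline: Nov 5, 2041.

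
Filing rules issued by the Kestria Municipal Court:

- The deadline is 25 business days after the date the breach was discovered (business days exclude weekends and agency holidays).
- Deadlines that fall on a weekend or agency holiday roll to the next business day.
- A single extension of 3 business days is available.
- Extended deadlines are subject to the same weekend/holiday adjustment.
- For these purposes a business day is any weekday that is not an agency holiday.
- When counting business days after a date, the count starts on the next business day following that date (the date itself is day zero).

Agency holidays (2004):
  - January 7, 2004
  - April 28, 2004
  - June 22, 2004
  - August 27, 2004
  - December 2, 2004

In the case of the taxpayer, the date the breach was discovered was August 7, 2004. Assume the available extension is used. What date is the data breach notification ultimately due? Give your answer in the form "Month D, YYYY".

Counting 25 business days after August 7, 2004 (skipping weekends and listed holidays) reaches September 13, 2004.
September 13, 2004 (Monday) is already a business day.
Counting 3 further business days from September 13, 2004 reaches September 16, 2004.
September 16, 2004 is a Thursday and not a listed holiday, so it stands.
So the filing is due September 16, 2004.

September 16, 2004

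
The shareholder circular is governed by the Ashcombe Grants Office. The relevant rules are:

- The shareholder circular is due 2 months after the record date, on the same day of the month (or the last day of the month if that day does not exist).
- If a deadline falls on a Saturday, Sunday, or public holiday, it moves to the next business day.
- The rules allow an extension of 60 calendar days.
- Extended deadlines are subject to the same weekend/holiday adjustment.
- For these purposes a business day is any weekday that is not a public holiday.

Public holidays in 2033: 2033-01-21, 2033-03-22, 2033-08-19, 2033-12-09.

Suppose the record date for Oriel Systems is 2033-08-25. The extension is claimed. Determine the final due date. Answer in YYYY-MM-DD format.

2 months after 2033-08-25, on the same day of the month, is 2033-10-25.
Since 2033-10-25 is a Tuesday and not a holiday, the date is unchanged.
Applying the 60-calendar-day extension: 2033-10-25 + 60 days = 2033-12-24.
2033-12-24 is a Saturday; the next business day is 2033-12-26 (Monday).
So the filing is due 2033-12-26.

2033-12-26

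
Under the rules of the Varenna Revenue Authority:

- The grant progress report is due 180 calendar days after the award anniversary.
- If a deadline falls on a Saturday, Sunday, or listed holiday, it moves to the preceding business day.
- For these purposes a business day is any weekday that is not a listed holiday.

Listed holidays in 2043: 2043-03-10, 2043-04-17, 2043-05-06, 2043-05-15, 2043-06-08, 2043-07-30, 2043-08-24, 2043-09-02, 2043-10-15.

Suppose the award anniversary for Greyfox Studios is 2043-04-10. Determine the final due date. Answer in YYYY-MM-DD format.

Trigger date 2043-04-10 + 180 calendar days = 2043-10-07.
2043-10-07 (Wednesday) is already a business day.
So the filing is due 2043-10-07.

2043-10-07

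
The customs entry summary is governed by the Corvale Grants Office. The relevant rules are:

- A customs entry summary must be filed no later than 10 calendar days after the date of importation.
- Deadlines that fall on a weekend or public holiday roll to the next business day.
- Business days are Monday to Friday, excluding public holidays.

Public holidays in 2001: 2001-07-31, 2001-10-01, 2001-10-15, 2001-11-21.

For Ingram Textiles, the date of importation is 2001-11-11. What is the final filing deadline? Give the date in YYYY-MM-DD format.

Trigger date 2001-11-11 + 10 calendar days = 2001-11-21.
2001-11-21 is a listed holiday; the next business day is 2001-11-22 (Thursday).
So the filing is due 2001-11-22.

2001-11-22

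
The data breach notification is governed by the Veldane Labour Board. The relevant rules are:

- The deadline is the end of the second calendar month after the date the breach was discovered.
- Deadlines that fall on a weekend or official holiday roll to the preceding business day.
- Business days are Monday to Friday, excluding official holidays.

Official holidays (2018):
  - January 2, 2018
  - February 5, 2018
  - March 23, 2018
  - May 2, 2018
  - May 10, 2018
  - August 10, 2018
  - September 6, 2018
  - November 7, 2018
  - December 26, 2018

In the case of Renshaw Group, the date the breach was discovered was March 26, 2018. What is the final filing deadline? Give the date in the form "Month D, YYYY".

May 31, 2018

The second month after March 26, 2018 is May 2018, whose last day is May 31, 2018.
May 31, 2018 falls on a Thursday, which is a business day, so no adjustment is needed.
The final due date is May 31, 2018.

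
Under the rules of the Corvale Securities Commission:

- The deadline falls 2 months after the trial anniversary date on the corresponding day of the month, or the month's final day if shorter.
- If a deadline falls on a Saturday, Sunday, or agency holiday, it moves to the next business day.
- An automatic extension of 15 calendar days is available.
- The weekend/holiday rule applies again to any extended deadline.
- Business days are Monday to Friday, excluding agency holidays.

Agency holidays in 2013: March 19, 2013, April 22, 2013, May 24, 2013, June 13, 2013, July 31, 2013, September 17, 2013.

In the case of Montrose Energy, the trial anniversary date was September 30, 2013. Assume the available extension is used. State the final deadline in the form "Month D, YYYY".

2 months from September 30, 2013 is November 30, 2013.
Because November 30, 2013 is a Saturday, the deadline becomes December 2, 2013 (Monday).
Add the 15 calendar-day extension to December 2, 2013: December 17, 2013.
December 17, 2013 is a Tuesday and not a listed holiday, so it stands.
Deadline: December 17, 2013.

December 17, 2013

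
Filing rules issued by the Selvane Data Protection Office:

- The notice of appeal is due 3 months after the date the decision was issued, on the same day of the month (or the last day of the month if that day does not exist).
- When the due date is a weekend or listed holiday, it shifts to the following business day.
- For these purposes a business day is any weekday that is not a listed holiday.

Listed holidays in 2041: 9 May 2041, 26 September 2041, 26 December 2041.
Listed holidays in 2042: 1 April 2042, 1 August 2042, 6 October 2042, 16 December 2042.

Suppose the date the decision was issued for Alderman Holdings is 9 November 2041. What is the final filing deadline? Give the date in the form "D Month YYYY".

3 months after 9 November 2041, on the same day of the month, is 9 February 2042.
9 February 2042 falls on a Sunday. Rolling to the next business day gives 10 February 2042, a Monday.
The final due date is 10 February 2042.

10 February 2042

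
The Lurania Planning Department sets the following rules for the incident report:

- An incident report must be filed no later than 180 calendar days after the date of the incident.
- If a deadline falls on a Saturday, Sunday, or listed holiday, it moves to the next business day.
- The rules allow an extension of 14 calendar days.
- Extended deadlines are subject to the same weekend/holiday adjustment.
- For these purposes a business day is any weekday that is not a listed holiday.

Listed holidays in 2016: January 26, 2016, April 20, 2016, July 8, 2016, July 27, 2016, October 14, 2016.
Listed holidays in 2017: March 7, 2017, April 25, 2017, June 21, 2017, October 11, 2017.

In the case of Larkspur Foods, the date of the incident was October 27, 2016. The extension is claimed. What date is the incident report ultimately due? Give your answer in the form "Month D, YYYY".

180 calendar days after October 27, 2016 is April 25, 2017.
April 25, 2017 falls on a listed holiday. Rolling to the next business day gives April 26, 2017, a Wednesday.
The 14-calendar-day extension moves the deadline from April 26, 2017 to May 10, 2017.
May 10, 2017 (Wednesday) is already a business day.
Deadline: May 10, 2017.

May 10, 2017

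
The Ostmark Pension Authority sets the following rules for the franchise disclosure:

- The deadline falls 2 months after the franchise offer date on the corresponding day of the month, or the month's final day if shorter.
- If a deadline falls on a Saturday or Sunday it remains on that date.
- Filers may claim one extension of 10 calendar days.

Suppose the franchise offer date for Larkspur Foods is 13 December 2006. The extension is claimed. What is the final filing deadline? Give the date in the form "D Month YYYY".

23 February 2007

Moving 2 months forward from 13 December 2006 on the corresponding day gives 13 February 2007.
No adjustment is made for weekends or holidays, so 13 February 2007 stands.
Applying the 10-calendar-day extension: 13 February 2007 + 10 days = 23 February 2007.
23 February 2007 is a Friday; no weekend or holiday adjustment applies.
So the filing is due 23 February 2007.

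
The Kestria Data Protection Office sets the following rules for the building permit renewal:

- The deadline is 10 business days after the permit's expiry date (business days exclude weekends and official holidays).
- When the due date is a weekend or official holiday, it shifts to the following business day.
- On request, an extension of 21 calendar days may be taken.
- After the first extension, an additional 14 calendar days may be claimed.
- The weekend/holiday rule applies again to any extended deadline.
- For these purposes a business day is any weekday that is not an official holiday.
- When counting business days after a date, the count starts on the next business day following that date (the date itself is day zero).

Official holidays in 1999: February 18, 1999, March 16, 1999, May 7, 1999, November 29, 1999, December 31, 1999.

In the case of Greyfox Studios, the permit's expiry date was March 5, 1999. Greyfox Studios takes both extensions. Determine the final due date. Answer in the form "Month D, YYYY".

April 26, 1999

10 business days after March 5, 1999, excluding weekends and holidays, is March 22, 1999.
March 22, 1999 is a Monday and not a listed holiday, so it stands.
Add the 21 calendar-day extension to March 22, 1999: April 12, 1999.
Since April 12, 1999 is a Monday and not a holiday, the date is unchanged.
Applying the 14-calendar-day extension: April 12, 1999 + 14 days = April 26, 1999.
April 26, 1999 falls on a Monday, which is a business day, so no adjustment is needed.
Deadline: April 26, 1999.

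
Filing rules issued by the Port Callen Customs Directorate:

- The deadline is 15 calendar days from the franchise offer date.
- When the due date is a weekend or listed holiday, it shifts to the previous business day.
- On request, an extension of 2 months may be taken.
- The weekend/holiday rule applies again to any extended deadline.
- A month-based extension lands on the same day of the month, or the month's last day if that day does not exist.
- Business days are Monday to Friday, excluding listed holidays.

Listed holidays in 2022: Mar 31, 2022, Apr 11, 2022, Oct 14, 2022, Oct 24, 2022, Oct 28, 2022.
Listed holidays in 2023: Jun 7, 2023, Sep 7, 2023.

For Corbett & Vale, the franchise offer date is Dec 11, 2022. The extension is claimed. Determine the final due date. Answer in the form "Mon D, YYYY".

Feb 24, 2023

Adding 15 calendar days to Dec 11, 2022 gives Dec 26, 2022.
Dec 26, 2022 is a Monday and not a listed holiday, so it stands.
Add 2 months to Dec 26, 2022: Feb 26, 2023.
Feb 26, 2023 falls on a Sunday. Rolling to the preceding business day gives Feb 24, 2023, a Friday.
So the filing is due Feb 24, 2023.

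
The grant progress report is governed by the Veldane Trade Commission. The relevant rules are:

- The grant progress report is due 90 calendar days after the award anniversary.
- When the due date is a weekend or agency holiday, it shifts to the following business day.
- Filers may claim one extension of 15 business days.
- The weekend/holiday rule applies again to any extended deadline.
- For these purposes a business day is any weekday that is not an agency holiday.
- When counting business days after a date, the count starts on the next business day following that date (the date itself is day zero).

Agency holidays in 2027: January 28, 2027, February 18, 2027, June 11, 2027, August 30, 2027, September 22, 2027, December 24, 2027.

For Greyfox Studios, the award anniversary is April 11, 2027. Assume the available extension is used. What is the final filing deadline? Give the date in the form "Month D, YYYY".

August 2, 2027

From April 11, 2027, 90 calendar days later is July 10, 2027.
Because July 10, 2027 is a Saturday, the deadline becomes July 12, 2027 (Monday).
Applying the 15-business-day extension: 15 business days after July 12, 2027 is August 2, 2027.
Since August 2, 2027 is a Monday and not a holiday, the date is unchanged.
So the filing is due August 2, 2027.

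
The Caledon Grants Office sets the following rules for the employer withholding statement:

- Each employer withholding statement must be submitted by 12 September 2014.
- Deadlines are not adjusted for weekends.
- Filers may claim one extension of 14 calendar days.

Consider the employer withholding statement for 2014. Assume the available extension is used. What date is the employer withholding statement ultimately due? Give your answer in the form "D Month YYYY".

26 September 2014

The stated deadline is 12 September 2014.
No adjustment is made for weekends or holidays, so 12 September 2014 stands.
Applying the 14-calendar-day extension: 12 September 2014 + 14 days = 26 September 2014.
No adjustment is made for weekends or holidays, so 26 September 2014 stands.
Final deadline: 26 September 2014.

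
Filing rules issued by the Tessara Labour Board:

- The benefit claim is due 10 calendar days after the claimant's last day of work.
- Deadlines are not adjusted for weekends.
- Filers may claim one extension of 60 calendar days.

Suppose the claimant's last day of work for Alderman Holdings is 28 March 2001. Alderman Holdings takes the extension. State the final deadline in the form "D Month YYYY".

6 June 2001

Trigger date 28 March 2001 + 10 calendar days = 7 April 2001.
7 April 2001 is a Saturday; no weekend or holiday adjustment applies.
Add the 60 calendar-day extension to 7 April 2001: 6 June 2001.
6 June 2001 is a Wednesday; no weekend or holiday adjustment applies.
Final deadline: 6 June 2001.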